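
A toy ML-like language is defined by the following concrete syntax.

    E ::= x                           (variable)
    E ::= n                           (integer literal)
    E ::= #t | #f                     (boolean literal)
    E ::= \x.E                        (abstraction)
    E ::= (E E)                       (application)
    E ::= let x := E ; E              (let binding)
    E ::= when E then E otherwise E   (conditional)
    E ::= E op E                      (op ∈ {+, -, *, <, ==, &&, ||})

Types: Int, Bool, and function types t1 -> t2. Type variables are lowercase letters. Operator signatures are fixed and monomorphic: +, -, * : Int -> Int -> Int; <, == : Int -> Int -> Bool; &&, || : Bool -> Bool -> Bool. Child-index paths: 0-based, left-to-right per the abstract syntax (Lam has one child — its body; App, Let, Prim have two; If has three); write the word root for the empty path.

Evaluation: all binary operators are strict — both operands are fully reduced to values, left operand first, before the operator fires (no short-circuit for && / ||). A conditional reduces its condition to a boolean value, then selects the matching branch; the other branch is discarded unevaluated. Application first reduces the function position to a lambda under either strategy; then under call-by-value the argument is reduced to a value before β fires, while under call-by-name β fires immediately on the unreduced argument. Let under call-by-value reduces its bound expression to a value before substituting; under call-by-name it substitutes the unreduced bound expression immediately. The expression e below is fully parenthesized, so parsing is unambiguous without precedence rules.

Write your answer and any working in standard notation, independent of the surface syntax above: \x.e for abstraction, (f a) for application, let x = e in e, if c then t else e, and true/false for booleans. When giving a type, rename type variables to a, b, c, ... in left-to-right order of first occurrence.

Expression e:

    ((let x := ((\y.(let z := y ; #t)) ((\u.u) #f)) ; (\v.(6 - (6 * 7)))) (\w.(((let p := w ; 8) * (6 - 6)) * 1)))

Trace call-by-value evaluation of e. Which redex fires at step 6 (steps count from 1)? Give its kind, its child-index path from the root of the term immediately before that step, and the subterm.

Working:
step 0: ((let x = ((\y.(let z = y in true)) ((\u.u) false)) in (\v.(6 - (6 * 7)))) (\w.(((let p = w in 8) * (6 - 6)) * 1)))
step 1: [beta@0.0.1] ((let x = ((\y.(let z = y in true)) false) in (\v.(6 - (6 * 7)))) (\w.(((let p = w in 8) * (6 - 6)) * 1)))
step 2: [beta@0.0] ((let x = (let z = false in true) in (\v.(6 - (6 * 7)))) (\w.(((let p = w in 8) * (6 - 6)) * 1)))
step 3: [let@0.0] ((let x = true in (\v.(6 - (6 * 7)))) (\w.(((let p = w in 8) * (6 - 6)) * 1)))
step 4: [let@0] ((\v.(6 - (6 * 7))) (\w.(((let p = w in 8) * (6 - 6)) * 1)))
step 5: [beta@root] (6 - (6 * 7))
step 6: [delta@1] (6 - 42)

Answer: delta at 1 : (6 * 7)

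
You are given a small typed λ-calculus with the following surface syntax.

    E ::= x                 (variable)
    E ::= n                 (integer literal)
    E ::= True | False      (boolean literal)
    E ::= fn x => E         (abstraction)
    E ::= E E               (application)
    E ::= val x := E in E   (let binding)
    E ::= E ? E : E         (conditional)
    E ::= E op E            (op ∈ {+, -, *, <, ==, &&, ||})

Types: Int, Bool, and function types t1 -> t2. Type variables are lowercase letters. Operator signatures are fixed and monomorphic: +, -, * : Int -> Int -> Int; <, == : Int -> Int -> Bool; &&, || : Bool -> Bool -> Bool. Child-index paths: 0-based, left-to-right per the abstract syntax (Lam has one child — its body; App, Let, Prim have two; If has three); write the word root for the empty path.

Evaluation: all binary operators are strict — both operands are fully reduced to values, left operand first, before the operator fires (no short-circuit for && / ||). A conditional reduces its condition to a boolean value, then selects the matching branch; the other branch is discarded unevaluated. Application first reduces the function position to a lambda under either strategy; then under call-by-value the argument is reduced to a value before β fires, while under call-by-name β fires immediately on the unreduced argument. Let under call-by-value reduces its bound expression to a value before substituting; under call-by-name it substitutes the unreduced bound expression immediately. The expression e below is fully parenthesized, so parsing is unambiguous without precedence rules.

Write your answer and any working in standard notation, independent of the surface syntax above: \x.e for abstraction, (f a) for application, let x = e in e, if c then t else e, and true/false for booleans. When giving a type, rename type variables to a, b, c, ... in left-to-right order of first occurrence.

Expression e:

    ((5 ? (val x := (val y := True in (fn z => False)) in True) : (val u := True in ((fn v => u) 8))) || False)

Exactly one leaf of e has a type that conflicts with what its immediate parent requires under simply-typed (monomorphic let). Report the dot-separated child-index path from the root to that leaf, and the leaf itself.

Trace:
  unify Int ~ Bool
  FAIL: mismatch Int ~ Bool

Answer: 0.0 : 5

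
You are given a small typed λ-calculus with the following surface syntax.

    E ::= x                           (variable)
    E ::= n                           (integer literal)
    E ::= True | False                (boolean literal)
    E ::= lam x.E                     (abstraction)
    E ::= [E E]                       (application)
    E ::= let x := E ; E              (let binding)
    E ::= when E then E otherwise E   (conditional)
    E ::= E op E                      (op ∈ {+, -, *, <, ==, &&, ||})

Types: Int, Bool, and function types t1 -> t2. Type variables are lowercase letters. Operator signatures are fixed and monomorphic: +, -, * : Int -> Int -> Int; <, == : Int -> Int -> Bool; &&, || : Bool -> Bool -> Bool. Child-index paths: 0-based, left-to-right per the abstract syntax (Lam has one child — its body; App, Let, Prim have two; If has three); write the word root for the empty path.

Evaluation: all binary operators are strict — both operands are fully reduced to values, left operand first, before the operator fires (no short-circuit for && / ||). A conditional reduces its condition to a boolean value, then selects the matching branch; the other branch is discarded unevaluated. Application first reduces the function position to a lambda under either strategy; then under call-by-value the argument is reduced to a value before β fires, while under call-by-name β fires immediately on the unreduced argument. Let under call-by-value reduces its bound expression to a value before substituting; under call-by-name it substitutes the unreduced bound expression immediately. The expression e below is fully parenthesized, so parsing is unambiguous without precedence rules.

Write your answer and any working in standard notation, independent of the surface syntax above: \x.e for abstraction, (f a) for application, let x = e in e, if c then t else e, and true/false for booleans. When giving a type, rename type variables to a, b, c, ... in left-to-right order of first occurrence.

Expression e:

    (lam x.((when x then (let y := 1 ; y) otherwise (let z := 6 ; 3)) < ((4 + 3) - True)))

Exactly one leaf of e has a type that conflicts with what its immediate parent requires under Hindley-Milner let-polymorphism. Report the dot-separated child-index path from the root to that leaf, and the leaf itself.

Trace:
x : a
  unify a ~ Bool
let y : Int
y : Int
let z : Int
  unify Int ~ Int
  unify Int ~ Int
  unify Int ~ Int
  unify Int ~ Int
  unify Int ~ Int
  unify Bool ~ Int
  FAIL: mismatch Bool ~ Int

Answer: 0.1.1 : true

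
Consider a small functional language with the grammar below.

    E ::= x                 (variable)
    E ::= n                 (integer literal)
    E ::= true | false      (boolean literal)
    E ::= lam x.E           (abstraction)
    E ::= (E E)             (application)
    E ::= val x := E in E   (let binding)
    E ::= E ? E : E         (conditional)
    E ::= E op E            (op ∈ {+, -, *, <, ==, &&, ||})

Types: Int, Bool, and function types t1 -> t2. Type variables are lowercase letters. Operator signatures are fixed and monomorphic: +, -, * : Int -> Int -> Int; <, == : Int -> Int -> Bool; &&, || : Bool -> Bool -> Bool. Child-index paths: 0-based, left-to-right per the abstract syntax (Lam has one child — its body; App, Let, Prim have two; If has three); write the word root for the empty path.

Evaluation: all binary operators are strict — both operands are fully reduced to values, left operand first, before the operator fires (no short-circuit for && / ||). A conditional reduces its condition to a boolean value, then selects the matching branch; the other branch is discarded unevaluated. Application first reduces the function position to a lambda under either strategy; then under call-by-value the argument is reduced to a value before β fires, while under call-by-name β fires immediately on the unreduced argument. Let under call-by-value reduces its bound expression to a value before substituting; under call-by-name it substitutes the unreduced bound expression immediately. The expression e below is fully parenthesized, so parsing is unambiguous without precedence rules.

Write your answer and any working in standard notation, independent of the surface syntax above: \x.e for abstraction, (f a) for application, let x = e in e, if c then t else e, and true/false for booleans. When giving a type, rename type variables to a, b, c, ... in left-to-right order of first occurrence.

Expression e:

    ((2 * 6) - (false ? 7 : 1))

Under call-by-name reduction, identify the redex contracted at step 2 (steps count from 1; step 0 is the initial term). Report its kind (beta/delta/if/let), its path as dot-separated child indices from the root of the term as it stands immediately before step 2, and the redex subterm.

Answer: if at 1 : (if false then 7 else 1)

Trace:
step 0: ((2 * 6) - (if false then 7 else 1))
step 1: [delta@0] (12 - (if false then 7 else 1))
step 2: [if@1] (12 - 1)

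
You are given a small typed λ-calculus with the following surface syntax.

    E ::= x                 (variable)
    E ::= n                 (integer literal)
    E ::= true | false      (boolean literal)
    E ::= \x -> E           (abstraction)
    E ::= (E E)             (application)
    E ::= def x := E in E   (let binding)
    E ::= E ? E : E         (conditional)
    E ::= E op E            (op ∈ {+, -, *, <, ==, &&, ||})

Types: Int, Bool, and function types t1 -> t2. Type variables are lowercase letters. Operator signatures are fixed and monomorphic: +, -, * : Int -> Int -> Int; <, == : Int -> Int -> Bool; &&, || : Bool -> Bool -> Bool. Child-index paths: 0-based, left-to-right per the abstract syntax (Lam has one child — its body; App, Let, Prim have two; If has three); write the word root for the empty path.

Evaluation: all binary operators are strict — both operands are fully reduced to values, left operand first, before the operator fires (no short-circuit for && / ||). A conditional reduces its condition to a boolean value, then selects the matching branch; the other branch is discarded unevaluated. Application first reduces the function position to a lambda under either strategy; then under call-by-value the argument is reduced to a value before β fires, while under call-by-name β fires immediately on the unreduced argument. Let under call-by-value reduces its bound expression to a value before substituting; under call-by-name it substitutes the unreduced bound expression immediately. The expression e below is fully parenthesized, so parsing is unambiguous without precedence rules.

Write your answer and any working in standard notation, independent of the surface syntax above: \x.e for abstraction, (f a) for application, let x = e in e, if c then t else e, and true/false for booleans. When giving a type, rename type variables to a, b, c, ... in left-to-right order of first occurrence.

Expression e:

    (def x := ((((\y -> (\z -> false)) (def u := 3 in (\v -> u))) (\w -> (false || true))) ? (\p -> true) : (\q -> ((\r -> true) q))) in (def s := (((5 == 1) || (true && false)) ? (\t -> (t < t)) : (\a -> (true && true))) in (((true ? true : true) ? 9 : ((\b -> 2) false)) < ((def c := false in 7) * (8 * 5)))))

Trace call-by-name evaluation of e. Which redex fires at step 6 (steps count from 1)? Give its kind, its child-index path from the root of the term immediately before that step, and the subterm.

Answer: delta at 1.1 : (8 * 5)

Working:
step 0: (let x = (if (((\y.(\z.false)) (let u = 3 in (\v.u))) (\w.(false || true))) then (\p.true) else (\q.((\r.true) q))) in (let s = (if ((5 == 1) || (true && false)) then (\t.(t < t)) else (\a.(true && true))) in ((if (if true then true else true) then 9 else ((\b.2) false)) < ((let c = false in 7) * (8 * 5)))))
step 1: [let@root] (let s = (if ((5 == 1) || (true && false)) then (\t.(t < t)) else (\a.(true && true))) in ((if (if true then true else true) then 9 else ((\b.2) false)) < ((let c = false in 7) * (8 * 5))))
step 2: [let@root] ((if (if true then true else true) then 9 else ((\b.2) false)) < ((let c = false in 7) * (8 * 5)))
step 3: [if@0.0] ((if true then 9 else ((\b.2) false)) < ((let c = false in 7) * (8 * 5)))
step 4: [if@0] (9 < ((let c = false in 7) * (8 * 5)))
step 5: [let@1.0] (9 < (7 * (8 * 5)))
step 6: [delta@1.1] (9 < (7 * 40))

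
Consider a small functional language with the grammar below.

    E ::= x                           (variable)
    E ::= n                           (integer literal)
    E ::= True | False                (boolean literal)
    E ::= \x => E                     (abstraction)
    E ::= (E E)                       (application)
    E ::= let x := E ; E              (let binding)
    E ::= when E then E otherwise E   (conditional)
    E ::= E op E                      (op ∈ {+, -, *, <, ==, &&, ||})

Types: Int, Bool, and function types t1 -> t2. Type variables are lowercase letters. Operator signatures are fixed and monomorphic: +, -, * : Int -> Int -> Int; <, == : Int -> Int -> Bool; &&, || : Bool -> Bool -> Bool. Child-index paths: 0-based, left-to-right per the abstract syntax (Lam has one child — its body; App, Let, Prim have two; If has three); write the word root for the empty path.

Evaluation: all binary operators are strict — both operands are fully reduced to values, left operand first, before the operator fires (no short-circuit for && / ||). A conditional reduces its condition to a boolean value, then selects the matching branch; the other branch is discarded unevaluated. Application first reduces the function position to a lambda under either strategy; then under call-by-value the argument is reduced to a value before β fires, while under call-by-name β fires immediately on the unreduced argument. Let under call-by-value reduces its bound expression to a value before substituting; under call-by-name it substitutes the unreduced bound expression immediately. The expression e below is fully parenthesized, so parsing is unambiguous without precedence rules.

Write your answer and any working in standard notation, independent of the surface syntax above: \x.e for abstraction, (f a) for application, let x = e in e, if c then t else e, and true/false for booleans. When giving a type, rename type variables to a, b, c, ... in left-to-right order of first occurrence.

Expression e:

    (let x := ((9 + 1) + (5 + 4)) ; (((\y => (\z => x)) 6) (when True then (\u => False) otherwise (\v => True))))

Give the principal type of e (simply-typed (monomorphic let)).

Answer: Int

Trace:
  unify Int ~ Int
  unify Int ~ Int
  unify Int ~ Int
  unify Int ~ Int
  unify Int ~ Int
  unify Int ~ Int
let x : Int
x : Int
\z._ : b -> Int
\y._ : a -> b -> Int
  unify a -> b -> Int ~ Int -> c
  unify a ~ Int
  unify b -> Int ~ c
_ _ : b -> Int
  unify Bool ~ Bool
\u._ : d -> Bool
\v._ : e -> Bool
  unify d -> Bool ~ e -> Bool
  unify d ~ e
  unify Bool ~ Bool
  unify b -> Int ~ (e -> Bool) -> f
  unify b ~ e -> Bool
  unify Int ~ f
_ _ : Int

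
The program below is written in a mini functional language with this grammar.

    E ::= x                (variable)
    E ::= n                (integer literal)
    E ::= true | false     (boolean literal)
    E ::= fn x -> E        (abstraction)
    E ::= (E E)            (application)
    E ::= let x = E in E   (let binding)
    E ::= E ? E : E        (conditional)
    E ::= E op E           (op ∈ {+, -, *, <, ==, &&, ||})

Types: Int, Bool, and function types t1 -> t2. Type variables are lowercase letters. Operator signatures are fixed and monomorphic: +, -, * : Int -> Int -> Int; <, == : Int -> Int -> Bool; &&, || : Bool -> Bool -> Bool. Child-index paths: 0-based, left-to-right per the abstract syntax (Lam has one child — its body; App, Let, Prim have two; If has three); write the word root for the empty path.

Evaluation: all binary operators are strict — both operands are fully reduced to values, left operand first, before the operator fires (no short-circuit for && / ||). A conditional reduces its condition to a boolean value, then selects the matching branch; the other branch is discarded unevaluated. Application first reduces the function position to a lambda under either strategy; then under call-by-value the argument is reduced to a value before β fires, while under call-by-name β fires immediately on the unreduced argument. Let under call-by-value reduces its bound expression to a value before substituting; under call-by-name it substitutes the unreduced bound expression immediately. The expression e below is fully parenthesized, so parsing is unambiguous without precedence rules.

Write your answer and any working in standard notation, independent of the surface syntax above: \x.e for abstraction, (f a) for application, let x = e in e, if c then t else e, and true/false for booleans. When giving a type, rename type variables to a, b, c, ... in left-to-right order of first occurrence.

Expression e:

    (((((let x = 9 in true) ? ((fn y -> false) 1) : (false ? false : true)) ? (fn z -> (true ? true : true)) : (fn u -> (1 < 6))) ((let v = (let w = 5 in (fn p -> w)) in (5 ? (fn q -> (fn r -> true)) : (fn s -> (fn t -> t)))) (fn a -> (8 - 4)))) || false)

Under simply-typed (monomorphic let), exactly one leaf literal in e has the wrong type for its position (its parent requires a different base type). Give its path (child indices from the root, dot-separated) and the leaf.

Derivation:
let x : Int
  unify Bool ~ Bool
\y._ : a -> Bool
  unify a -> Bool ~ Int -> b
  unify a ~ Int
  unify Bool ~ b
_ _ : Bool
  unify Bool ~ Bool
  unify Bool ~ Bool
  unify Bool ~ Bool
  unify Bool ~ Bool
  unify Bool ~ Bool
  unify Bool ~ Bool
\z._ : c -> Bool
  unify Int ~ Int
  unify Int ~ Int
\u._ : d -> Bool
  unify c -> Bool ~ d -> Bool
  unify c ~ d
  unify Bool ~ Bool
let w : Int
w : Int
\p._ : e -> Int
let v : e -> Int
  unify Int ~ Bool
  FAIL: mismatch Int ~ Bool

Answer: 0.1.0.1.0 : 5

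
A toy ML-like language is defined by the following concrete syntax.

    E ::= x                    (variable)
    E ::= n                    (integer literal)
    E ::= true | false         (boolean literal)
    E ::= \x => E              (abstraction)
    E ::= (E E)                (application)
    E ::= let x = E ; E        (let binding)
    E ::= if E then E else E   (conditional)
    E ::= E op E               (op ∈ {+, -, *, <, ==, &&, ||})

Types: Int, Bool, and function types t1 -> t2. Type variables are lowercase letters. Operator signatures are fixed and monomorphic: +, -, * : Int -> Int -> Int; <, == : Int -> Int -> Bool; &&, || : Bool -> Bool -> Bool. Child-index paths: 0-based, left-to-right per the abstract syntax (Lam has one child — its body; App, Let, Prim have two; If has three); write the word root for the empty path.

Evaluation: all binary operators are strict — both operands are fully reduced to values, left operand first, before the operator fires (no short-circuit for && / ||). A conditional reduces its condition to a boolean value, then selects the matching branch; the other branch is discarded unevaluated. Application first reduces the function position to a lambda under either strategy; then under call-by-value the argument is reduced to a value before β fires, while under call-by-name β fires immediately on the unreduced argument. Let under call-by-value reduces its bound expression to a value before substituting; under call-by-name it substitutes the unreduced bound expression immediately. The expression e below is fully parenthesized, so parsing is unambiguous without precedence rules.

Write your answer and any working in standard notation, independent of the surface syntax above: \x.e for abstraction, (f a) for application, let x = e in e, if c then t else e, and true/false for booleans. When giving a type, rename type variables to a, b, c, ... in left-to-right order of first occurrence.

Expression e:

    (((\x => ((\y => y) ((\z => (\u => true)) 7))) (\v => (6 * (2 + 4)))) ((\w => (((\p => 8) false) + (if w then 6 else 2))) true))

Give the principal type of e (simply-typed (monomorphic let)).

Answer: Bool

Trace:
y : b
\y._ : b -> b
\u._ : d -> Bool
\z._ : c -> d -> Bool
  unify c -> d -> Bool ~ Int -> e
  unify c ~ Int
  unify d -> Bool ~ e
_ _ : d -> Bool
  unify b -> b ~ (d -> Bool) -> f
  unify b ~ d -> Bool
  unify d -> Bool ~ f
_ _ : d -> Bool
\x._ : a -> d -> Bool
  unify Int ~ Int
  unify Int ~ Int
  unify Int ~ Int
  unify Int ~ Int
\v._ : g -> Int
  unify a -> d -> Bool ~ (g -> Int) -> h
  unify a ~ g -> Int
  unify d -> Bool ~ h
_ _ : d -> Bool
\p._ : j -> Int
  unify j -> Int ~ Bool -> k
  unify j ~ Bool
  unify Int ~ k
_ _ : Int
  unify Int ~ Int
w : i
  unify i ~ Bool
  unify Int ~ Int
  unify Int ~ Int
\w._ : Bool -> Int
  unify Bool -> Int ~ Bool -> l
  unify Bool ~ Bool
  unify Int ~ l
_ _ : Int
  unify d -> Bool ~ Int -> m
  unify d ~ Int
  unify Bool ~ m
_ _ : Bool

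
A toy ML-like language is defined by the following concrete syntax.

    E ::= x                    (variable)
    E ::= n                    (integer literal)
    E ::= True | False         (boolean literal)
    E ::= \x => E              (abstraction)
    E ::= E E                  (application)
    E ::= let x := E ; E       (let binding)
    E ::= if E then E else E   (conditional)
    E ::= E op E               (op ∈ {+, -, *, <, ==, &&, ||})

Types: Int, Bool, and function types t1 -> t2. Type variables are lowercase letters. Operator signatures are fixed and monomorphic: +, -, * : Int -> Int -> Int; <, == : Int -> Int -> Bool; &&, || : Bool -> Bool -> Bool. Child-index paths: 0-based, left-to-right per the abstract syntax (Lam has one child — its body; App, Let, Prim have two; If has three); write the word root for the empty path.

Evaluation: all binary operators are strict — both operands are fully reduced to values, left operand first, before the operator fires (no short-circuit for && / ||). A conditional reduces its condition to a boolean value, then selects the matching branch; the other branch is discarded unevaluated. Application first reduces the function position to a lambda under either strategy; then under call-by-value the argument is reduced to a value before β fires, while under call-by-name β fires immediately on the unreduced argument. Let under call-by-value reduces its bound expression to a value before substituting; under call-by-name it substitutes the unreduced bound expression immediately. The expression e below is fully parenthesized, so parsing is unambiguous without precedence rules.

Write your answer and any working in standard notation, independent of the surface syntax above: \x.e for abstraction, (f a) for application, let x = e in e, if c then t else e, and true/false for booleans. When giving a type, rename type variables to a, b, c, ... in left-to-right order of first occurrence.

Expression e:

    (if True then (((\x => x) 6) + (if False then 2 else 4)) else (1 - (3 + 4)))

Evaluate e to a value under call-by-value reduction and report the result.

Answer: 10

Trace:
step 0: (if true then (((\x.x) 6) + (if false then 2 else 4)) else (1 - (3 + 4)))
step 1: [if@root] (((\x.x) 6) + (if false then 2 else 4))
step 2: [beta@0] (6 + (if false then 2 else 4))
step 3: [if@1] (6 + 4)
step 4: [delta@root] 10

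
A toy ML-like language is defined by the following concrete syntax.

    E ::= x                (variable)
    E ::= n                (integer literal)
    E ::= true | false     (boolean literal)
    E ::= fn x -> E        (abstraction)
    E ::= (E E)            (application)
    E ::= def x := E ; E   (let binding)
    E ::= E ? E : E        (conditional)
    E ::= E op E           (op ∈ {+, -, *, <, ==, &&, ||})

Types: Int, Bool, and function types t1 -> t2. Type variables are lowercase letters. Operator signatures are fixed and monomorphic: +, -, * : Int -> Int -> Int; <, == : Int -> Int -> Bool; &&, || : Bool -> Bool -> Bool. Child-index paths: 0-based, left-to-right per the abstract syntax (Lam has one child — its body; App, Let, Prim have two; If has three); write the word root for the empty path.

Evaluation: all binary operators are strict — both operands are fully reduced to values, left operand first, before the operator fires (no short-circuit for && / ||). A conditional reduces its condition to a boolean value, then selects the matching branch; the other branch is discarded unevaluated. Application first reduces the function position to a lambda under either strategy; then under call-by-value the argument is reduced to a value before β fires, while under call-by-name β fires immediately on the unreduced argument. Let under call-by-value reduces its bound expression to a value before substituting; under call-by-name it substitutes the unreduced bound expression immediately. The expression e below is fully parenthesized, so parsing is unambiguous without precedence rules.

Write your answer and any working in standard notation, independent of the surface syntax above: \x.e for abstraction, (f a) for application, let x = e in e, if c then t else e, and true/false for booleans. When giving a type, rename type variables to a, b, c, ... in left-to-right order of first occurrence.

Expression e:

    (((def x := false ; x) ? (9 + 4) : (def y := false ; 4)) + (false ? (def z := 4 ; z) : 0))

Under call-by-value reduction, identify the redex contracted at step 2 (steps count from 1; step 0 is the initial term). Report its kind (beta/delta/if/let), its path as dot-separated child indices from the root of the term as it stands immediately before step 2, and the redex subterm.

Working:
step 0: ((if (let x = false in x) then (9 + 4) else (let y = false in 4)) + (if false then (let z = 4 in z) else 0))
step 1: [let@0.0] ((if false then (9 + 4) else (let y = false in 4)) + (if false then (let z = 4 in z) else 0))
step 2: [if@0] ((let y = false in 4) + (if false then (let z = 4 in z) else 0))

Answer: if at 0 : (if false then (9 + 4) else (let y = false in 4))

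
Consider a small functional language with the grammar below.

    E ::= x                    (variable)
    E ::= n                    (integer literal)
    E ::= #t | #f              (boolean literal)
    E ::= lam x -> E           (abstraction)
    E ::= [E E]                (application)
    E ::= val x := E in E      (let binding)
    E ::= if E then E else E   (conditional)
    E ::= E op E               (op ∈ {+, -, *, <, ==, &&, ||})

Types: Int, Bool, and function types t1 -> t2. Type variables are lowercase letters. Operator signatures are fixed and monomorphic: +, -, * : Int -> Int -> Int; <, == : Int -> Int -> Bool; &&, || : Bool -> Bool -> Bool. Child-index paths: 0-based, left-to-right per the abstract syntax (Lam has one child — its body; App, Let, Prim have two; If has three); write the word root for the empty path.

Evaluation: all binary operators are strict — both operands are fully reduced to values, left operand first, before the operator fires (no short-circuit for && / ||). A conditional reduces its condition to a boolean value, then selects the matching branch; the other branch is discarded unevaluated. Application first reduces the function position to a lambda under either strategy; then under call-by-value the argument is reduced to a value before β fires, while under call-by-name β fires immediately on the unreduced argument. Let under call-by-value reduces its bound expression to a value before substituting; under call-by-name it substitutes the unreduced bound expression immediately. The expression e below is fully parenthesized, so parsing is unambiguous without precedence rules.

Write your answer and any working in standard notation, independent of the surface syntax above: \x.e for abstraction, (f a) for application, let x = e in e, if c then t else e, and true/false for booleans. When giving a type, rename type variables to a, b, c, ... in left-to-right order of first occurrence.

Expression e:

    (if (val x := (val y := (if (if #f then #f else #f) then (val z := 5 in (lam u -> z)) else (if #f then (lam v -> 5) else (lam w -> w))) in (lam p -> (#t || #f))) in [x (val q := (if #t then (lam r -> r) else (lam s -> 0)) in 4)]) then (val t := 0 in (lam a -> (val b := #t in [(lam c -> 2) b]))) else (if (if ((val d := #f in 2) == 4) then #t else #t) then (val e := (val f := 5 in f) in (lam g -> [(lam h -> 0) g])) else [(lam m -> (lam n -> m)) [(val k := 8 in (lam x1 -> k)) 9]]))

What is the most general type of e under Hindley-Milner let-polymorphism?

Working:
  unify Bool ~ Bool
  unify Bool ~ Bool
  unify Bool ~ Bool
let z : Int
z : Int
\u._ : a -> Int
  unify Bool ~ Bool
\v._ : b -> Int
w : c
\w._ : c -> c
  unify b -> Int ~ c -> c
  unify b ~ c
  unify Int ~ c
  unify a -> Int ~ Int -> Int
  unify a ~ Int
  unify Int ~ Int
let y : Int -> Int
  unify Bool ~ Bool
  unify Bool ~ Bool
\p._ : d -> Bool
let x : forall. d -> Bool
x : e -> Bool
  unify Bool ~ Bool
r : f
\r._ : f -> f
\s._ : g -> Int
  unify f -> f ~ g -> Int
  unify f ~ g
  unify g ~ Int
let q : Int -> Int
  unify e -> Bool ~ Int -> h
  unify e ~ Int
  unify Bool ~ h
_ _ : Bool
  unify Bool ~ Bool
let t : Int
let b : Bool
\c._ : j -> Int
b : Bool
  unify j -> Int ~ Bool -> k
  unify j ~ Bool
  unify Int ~ k
_ _ : Int
\a._ : i -> Int
let d : Bool
  unify Int ~ Int
  unify Int ~ Int
  unify Bool ~ Bool
  unify Bool ~ Bool
  unify Bool ~ Bool
let f : Int
f : Int
let e : Int
\h._ : m -> Int
g : l
  unify m -> Int ~ l -> n
  unify m ~ l
  unify Int ~ n
_ _ : Int
\g._ : l -> Int
m : o
\n._ : p -> o
\m._ : o -> p -> o
let k : Int
k : Int
\x1._ : q -> Int
  unify q -> Int ~ Int -> r
  unify q ~ Int
  unify Int ~ r
_ _ : Int
  unify o -> p -> o ~ Int -> s
  unify o ~ Int
  unify p -> Int ~ s
_ _ : p -> Int
  unify l -> Int ~ p -> Int
  unify l ~ p
  unify Int ~ Int
  unify i -> Int ~ p -> Int
  unify i ~ p
  unify Int ~ Int

Answer: a -> Int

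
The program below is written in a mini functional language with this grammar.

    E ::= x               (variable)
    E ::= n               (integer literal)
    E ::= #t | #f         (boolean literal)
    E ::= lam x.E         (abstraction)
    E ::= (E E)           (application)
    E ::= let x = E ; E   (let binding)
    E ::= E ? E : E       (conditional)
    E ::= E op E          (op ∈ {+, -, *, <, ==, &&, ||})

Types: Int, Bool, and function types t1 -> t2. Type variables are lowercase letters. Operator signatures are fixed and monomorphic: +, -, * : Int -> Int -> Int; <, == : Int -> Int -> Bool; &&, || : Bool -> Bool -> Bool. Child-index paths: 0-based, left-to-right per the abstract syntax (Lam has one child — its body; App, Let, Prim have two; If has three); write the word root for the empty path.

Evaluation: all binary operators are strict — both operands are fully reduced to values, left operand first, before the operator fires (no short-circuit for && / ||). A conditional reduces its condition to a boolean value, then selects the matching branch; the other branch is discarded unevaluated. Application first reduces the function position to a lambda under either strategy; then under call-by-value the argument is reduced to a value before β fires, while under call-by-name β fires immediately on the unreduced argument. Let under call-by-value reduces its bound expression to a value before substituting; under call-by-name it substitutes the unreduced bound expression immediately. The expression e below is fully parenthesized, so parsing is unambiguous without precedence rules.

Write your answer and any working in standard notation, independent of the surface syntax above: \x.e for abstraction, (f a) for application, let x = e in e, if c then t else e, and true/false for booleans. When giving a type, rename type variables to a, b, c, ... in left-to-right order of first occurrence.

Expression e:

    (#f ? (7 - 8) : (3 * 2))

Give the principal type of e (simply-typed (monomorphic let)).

Trace:
  unify Bool ~ Bool
  unify Int ~ Int
  unify Int ~ Int
  unify Int ~ Int
  unify Int ~ Int
  unify Int ~ Int

Answer: Int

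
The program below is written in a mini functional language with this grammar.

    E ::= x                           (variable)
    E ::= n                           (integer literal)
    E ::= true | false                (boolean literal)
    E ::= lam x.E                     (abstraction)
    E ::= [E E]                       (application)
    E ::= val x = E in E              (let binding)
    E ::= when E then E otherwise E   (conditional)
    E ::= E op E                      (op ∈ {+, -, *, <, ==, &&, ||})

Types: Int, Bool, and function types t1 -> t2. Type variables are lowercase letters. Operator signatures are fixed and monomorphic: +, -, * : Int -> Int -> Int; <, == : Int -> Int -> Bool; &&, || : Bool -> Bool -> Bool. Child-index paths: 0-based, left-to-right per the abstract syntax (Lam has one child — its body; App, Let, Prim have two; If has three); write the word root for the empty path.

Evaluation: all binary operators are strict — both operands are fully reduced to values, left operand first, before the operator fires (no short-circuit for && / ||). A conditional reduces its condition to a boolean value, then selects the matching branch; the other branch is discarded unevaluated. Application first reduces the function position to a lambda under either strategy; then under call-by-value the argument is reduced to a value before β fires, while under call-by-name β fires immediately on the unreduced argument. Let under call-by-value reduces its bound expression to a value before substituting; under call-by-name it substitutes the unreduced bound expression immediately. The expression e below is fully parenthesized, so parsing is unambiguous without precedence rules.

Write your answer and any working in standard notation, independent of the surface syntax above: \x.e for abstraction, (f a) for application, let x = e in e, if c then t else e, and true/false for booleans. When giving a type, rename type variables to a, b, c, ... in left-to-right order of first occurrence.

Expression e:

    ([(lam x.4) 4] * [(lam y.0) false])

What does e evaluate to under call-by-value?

Answer: 0

Derivation:
step 0: (((\x.4) 4) * ((\y.0) false))
step 1: [beta@0] (4 * ((\y.0) false))
step 2: [beta@1] (4 * 0)
step 3: [delta@root] 0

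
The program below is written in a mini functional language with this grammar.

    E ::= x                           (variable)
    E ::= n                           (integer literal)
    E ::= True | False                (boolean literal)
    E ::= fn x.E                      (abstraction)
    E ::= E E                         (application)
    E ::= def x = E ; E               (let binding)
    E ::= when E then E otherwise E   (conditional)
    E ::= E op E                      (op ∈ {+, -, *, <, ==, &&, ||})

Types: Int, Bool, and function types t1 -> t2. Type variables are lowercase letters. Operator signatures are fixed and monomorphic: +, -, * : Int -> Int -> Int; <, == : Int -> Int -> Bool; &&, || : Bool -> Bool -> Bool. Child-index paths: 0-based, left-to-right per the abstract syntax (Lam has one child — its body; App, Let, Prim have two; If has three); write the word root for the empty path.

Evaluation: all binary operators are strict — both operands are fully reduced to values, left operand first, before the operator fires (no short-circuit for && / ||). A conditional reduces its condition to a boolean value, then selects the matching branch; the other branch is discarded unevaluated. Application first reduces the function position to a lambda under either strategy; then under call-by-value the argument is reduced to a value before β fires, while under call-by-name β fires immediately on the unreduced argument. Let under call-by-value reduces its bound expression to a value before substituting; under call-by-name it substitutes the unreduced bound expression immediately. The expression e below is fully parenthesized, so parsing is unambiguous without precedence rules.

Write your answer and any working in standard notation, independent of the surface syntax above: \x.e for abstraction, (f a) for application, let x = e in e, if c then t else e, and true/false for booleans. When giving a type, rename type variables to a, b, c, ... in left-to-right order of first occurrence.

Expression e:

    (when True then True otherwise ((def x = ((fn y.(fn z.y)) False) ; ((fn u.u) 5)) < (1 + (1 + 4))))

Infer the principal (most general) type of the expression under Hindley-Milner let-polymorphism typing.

Working:
  unify Bool ~ Bool
y : a
\z._ : b -> a
\y._ : a -> b -> a
  unify a -> b -> a ~ Bool -> c
  unify a ~ Bool
  unify b -> Bool ~ c
_ _ : b -> Bool
let x : forall. b -> Bool
u : d
\u._ : d -> d
  unify d -> d ~ Int -> e
  unify d ~ Int
  unify Int ~ e
_ _ : Int
  unify Int ~ Int
  unify Int ~ Int
  unify Int ~ Int
  unify Int ~ Int
  unify Int ~ Int
  unify Int ~ Int
  unify Bool ~ Bool

Answer: Bool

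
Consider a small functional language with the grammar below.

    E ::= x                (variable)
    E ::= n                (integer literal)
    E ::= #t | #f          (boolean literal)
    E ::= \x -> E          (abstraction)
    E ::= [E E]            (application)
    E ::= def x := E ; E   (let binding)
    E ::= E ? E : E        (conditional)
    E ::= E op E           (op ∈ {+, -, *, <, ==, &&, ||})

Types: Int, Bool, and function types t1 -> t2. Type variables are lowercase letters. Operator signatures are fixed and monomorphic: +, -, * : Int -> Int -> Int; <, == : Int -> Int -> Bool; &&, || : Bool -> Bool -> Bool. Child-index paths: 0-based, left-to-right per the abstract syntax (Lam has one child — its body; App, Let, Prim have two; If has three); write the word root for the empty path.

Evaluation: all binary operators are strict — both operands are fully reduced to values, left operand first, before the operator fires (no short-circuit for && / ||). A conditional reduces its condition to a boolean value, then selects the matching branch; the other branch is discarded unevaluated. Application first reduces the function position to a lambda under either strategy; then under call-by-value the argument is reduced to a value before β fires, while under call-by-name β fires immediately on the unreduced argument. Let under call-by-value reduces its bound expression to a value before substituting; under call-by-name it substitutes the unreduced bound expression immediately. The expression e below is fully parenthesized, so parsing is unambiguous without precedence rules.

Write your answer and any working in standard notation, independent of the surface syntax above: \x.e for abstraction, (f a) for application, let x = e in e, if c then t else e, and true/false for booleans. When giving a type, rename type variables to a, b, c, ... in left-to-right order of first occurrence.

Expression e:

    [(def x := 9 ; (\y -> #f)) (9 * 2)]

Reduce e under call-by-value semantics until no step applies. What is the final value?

Derivation:
step 0: ((let x = 9 in (\y.false)) (9 * 2))
step 1: [let@0] ((\y.false) (9 * 2))
step 2: [delta@1] ((\y.false) 18)
step 3: [beta@root] false

Answer: false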